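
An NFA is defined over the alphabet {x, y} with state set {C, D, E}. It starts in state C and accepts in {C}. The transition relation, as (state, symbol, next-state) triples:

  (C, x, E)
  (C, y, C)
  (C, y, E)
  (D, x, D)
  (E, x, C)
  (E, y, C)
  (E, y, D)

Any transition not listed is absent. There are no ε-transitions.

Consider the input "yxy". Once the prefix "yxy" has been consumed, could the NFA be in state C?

Yes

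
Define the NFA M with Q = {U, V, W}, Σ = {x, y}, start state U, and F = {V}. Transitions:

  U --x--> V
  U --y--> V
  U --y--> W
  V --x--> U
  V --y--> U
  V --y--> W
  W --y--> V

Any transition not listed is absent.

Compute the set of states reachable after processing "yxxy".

Start in {U}.
Read 'y': U→{V, W}; now {V, W}.
Read 'x': V→{U}, W→∅; now {U}.
Read 'x': U→{V}; now {V}.
Read 'y': V→{U, W}; now {U, W}.

{U, W}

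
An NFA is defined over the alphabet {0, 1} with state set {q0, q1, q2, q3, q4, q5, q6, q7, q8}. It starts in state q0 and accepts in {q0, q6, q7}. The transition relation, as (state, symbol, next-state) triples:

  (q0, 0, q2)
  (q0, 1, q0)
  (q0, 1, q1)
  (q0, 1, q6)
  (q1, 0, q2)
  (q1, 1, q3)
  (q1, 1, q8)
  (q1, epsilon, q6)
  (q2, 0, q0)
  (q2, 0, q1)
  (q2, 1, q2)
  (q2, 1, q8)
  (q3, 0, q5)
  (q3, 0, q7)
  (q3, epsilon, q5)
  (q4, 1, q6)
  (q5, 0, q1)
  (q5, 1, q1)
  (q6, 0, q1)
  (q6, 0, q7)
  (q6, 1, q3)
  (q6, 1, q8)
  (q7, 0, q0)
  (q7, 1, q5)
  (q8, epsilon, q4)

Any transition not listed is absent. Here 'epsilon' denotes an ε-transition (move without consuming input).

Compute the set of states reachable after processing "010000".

Start in {q0}.
Read '0': {q0} → {q2}.
Read '1': {q2} → {q2, q4, q8}.
Read '0': {q2, q4, q8} → {q0, q1, q6}.
Read '0': {q0, q1, q6} → {q1, q2, q6, q7}.
Read '0': {q1, q2, q6, q7} → {q0, q1, q2, q6, q7}.
Read '0': {q0, q1, q2, q6, q7} → {q0, q1, q2, q6, q7}.

{q0, q1, q2, q6, q7}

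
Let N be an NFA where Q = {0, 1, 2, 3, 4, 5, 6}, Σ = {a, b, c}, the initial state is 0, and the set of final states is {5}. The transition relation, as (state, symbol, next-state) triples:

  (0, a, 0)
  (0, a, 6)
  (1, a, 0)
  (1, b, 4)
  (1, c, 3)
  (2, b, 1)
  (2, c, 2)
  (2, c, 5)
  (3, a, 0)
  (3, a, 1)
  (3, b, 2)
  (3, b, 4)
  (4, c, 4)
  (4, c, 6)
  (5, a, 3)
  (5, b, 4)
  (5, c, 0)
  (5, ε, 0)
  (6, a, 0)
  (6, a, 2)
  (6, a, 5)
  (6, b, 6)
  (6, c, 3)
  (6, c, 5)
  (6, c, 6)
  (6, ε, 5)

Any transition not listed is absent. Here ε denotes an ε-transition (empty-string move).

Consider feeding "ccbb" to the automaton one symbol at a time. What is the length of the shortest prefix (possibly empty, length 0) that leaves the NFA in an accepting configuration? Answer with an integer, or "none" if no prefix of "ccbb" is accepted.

none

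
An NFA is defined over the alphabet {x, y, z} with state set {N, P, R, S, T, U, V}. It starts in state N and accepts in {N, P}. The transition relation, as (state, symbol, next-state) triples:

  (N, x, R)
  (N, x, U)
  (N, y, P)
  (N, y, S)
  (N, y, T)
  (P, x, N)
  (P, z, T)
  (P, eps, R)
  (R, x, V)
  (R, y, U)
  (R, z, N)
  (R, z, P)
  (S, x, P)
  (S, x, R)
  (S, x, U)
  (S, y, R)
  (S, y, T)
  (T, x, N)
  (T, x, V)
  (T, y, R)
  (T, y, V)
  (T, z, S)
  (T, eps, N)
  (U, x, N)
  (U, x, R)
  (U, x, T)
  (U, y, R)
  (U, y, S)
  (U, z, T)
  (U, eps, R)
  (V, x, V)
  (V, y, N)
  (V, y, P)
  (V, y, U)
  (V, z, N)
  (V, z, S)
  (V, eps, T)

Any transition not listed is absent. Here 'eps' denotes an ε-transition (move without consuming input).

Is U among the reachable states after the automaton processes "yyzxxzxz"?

No

Start in {N}.
Read 'y': {N} → {N, P, R, S, T}.
Read 'y': {N, P, R, S, T} → {N, P, R, S, T, U, V}.
Read 'z': {N, P, R, S, T, U, V} → {N, P, R, S, T}.
Read 'x': {N, P, R, S, T} → {N, P, R, T, U, V}.
Read 'x': {N, P, R, T, U, V} → {N, R, T, U, V}.
Read 'z': {N, R, T, U, V} → {N, P, R, S, T}.
Read 'x': {N, P, R, S, T} → {N, P, R, T, U, V}.
Read 'z': {N, P, R, T, U, V} → {N, P, R, S, T}.
State U is not in {N, P, R, S, T}.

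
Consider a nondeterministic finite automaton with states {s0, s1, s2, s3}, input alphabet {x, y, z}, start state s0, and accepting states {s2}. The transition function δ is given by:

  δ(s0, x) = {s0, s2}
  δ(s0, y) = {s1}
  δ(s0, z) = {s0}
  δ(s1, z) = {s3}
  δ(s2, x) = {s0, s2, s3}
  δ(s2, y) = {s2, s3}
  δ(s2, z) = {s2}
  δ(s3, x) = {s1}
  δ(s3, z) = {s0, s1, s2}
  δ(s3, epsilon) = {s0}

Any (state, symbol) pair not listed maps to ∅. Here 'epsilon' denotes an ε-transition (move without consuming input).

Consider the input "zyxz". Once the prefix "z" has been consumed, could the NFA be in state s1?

No

Start in {s0}.
Read 'z': s0→{s0}; now {s0}.
State s1 is not in {s0}.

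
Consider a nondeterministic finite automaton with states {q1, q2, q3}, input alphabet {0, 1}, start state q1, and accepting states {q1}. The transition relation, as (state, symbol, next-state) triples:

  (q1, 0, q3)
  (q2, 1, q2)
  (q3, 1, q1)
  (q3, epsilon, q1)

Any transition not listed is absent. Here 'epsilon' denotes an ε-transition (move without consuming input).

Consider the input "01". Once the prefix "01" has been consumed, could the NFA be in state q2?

No

Start in {q1}.
Read '0': q1→{q3}; union {q3}; ε-closure = {q1, q3}.
Read '1': q1→∅, q3→{q1}; now {q1}.
State q2 is not in {q1}.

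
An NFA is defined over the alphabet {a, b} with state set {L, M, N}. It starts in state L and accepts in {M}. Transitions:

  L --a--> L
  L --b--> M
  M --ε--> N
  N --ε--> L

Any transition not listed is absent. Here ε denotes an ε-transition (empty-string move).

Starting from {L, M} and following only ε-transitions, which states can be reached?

Begin with {L, M}.
ε-move M → N; add N.

{L, M, N}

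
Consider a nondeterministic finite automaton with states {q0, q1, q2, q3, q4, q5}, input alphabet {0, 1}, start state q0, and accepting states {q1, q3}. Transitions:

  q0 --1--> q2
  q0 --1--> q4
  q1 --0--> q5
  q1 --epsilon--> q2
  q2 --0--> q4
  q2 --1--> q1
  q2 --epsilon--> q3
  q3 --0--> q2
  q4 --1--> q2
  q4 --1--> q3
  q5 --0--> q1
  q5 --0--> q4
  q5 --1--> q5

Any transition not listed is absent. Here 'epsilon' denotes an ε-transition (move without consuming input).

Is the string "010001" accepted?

No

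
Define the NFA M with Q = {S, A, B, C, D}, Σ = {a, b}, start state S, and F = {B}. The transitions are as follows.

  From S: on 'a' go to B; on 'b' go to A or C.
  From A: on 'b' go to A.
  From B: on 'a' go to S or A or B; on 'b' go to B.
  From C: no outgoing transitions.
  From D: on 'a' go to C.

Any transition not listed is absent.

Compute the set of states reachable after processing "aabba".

{S, A, B}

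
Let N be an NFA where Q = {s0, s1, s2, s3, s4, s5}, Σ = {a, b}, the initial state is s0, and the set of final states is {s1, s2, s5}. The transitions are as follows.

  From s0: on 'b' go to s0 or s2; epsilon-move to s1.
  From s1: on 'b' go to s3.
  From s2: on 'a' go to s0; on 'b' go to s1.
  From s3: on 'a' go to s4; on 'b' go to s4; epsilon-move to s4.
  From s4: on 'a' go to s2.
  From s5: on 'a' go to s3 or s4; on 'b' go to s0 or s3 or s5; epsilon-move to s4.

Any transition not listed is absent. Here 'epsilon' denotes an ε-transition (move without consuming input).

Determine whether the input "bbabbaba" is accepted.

Yes

Start: ε-closure({s0}) = {s0, s1}.
Read 'b': {s0, s1} → {s0, s1, s2, s3, s4}.
Read 'b': {s0, s1, s2, s3, s4} → {s0, s1, s2, s3, s4}.
Read 'a': {s0, s1, s2, s3, s4} → {s0, s1, s2, s4}.
Read 'b': {s0, s1, s2, s4} → {s0, s1, s2, s3, s4}.
Read 'b': {s0, s1, s2, s3, s4} → {s0, s1, s2, s3, s4}.
Read 'a': {s0, s1, s2, s3, s4} → {s0, s1, s2, s4}.
Read 'b': {s0, s1, s2, s4} → {s0, s1, s2, s3, s4}.
Read 'a': {s0, s1, s2, s3, s4} → {s0, s1, s2, s4}.
The final set {s0, s1, s2, s4} contains the accepting states s1, s2.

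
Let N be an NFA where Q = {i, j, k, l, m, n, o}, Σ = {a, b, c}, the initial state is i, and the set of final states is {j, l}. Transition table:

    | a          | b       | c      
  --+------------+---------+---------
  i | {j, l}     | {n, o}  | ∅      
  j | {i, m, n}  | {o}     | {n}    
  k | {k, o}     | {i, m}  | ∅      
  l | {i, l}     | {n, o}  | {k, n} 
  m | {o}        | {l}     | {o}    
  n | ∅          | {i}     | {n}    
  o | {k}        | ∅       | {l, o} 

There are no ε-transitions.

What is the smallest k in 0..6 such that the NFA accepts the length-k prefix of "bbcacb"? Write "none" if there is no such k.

Start in {i}.
Read 'b': i→{n, o}; now {n, o}.
Read 'b': n→{i}, o→∅; now {i}.
Read 'c': i→∅; now ∅.
The set is empty and remains empty for the remaining 3 symbols.
No reachable set along the way intersects F.

none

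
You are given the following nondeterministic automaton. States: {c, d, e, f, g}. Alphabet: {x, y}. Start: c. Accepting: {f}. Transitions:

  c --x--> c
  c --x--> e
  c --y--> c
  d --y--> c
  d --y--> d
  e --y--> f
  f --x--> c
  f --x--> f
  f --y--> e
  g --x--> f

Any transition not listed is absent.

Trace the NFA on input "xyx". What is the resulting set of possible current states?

{c, e, f}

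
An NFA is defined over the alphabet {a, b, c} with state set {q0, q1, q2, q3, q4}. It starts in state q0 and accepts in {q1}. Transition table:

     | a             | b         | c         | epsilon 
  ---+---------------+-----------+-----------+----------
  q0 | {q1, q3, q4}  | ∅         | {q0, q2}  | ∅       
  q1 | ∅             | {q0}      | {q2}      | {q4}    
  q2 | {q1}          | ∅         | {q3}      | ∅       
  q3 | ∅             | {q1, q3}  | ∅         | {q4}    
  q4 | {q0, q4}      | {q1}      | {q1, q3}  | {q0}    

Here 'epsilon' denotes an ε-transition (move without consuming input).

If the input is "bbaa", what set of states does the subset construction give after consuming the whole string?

∅

Start in {q0}.
Read 'b': q0→∅; now ∅.
The set is empty and remains empty for the remaining 3 symbols.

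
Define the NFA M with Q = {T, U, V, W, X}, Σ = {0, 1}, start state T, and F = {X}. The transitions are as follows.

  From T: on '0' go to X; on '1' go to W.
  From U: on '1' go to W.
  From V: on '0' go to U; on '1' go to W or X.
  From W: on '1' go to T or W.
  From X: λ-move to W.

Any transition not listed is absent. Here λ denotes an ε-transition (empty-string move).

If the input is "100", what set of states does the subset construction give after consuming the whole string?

∅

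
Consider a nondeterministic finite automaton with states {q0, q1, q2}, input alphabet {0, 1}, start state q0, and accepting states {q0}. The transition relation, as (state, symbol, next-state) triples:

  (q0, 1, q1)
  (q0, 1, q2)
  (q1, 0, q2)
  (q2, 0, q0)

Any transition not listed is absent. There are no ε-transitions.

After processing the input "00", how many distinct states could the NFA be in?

0

Start in {q0}.
Read '0': q0→∅; now ∅.
The set is empty and remains empty for the remaining 1 symbol.
That set has 0 states.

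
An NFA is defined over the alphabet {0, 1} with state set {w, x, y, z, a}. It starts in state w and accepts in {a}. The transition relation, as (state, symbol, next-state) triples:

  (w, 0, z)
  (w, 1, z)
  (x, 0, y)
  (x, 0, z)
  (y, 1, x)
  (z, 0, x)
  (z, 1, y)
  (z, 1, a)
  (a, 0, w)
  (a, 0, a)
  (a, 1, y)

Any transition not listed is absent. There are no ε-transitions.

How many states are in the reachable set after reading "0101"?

2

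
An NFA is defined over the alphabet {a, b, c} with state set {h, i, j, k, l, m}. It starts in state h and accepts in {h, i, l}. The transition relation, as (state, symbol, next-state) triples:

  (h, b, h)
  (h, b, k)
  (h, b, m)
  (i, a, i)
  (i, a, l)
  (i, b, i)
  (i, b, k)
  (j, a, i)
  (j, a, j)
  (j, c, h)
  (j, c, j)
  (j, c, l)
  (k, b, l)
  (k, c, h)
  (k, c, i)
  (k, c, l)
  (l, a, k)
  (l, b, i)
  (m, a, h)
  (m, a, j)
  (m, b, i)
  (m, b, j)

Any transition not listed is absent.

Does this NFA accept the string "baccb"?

Yes

Start in {h}.
Read 'b': h→{h, k, m}; now {h, k, m}.
Read 'a': h→∅, k→∅, m→{h, j}; now {h, j}.
Read 'c': h→∅, j→{h, j, l}; now {h, j, l}.
Read 'c': h→∅, j→{h, j, l}, l→∅; now {h, j, l}.
Read 'b': h→{h, k, m}, j→∅, l→{i}; now {h, i, k, m}.
The final set {h, i, k, m} contains the accepting states h, i.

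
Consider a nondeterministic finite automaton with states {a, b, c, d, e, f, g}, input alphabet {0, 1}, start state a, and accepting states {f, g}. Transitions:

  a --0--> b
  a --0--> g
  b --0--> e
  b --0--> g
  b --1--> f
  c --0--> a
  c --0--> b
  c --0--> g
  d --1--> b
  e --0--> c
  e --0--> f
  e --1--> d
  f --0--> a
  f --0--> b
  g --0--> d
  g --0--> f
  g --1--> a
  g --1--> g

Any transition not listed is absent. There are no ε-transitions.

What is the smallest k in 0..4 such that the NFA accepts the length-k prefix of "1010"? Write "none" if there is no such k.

Start in {a}.
Read '1': a→∅; now ∅.
The set is empty and remains empty for the remaining 3 symbols.
No reachable set along the way intersects F.

none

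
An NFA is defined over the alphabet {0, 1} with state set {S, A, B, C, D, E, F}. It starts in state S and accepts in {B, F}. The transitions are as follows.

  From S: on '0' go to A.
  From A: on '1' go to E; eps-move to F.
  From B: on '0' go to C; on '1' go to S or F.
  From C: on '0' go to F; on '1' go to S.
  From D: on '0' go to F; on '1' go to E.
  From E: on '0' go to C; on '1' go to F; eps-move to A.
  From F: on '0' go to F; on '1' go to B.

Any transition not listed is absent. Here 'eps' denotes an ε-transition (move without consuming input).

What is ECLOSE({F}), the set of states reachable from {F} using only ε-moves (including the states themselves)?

Begin with {F}.
No ε-moves leave this set, so the closure equals the set itself.

{F}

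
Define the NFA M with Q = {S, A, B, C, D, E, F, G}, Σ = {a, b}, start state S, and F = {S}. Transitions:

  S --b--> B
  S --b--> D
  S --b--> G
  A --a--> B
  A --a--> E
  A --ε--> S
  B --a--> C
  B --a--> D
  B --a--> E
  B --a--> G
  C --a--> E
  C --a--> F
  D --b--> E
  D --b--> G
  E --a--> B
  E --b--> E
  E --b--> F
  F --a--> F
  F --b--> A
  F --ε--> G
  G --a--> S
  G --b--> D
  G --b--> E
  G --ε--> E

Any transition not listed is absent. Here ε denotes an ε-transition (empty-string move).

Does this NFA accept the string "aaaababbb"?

No

Start in {S}.
Read 'a': {S} → ∅.
The set is empty and remains empty for the remaining 8 symbols.
The final set ∅ contains no accepting state.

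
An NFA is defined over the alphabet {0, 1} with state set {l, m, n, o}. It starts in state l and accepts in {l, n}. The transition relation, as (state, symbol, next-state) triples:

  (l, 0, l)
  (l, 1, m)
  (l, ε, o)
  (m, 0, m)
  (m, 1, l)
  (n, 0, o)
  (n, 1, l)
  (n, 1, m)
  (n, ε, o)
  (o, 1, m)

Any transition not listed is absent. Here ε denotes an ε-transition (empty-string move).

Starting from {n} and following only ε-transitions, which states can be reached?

{n, o}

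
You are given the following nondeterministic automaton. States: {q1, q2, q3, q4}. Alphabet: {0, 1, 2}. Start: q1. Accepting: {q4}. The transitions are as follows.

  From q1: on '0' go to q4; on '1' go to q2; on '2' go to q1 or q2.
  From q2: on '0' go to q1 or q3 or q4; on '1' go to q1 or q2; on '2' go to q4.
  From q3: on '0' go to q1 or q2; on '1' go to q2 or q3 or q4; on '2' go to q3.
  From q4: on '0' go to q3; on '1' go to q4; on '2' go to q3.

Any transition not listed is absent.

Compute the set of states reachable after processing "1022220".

Start in {q1}.
Read '1': q1→{q2}; now {q2}.
Read '0': q2→{q1, q3, q4}; now {q1, q3, q4}.
Read '2': q1→{q1, q2}, q3→{q3}, q4→{q3}; now {q1, q2, q3}.
Read '2': q1→{q1, q2}, q2→{q4}, q3→{q3}; now {q1, q2, q3, q4}.
Read '2': q1→{q1, q2}, q2→{q4}, q3→{q3}, q4→{q3}; now {q1, q2, q3, q4}.
Read '2': q1→{q1, q2}, q2→{q4}, q3→{q3}, q4→{q3}; now {q1, q2, q3, q4}.
Read '0': q1→{q4}, q2→{q1, q3, q4}, q3→{q1, q2}, q4→{q3}; now {q1, q2, q3, q4}.

{q1, q2, q3, q4}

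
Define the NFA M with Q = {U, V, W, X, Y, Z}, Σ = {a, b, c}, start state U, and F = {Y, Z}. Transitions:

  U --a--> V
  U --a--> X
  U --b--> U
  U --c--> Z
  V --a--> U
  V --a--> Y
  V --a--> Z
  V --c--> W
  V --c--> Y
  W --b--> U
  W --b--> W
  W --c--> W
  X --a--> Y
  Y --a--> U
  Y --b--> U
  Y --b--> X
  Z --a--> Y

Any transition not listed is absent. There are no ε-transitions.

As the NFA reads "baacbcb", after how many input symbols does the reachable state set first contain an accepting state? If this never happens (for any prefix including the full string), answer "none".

3

Start in {U}.
Read 'b': U→{U}; now {U}.
Read 'a': U→{V, X}; now {V, X}.
Read 'a': V→{U, Y, Z}, X→{Y}; now {U, Y, Z}.
None of the earlier sets intersect F, but {U, Y, Z} does.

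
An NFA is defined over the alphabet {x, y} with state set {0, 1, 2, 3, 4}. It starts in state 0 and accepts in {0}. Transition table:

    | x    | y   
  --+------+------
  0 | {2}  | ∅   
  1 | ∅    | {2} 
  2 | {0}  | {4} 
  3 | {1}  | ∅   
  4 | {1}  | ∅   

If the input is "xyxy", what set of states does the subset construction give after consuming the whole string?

{2}

Start in {0}.
Read 'x': {0} → {2}.
Read 'y': {2} → {4}.
Read 'x': {4} → {1}.
Read 'y': {1} → {2}.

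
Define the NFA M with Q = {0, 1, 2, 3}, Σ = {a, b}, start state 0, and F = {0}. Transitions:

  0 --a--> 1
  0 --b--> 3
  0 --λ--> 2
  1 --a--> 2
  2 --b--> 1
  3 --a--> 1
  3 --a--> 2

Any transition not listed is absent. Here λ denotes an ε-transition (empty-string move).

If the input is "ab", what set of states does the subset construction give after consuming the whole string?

∅

Start: ε-closure({0}) = {0, 2}.
Read 'a': 0→{1}, 2→∅; now {1}.
Read 'b': 1→∅; now ∅.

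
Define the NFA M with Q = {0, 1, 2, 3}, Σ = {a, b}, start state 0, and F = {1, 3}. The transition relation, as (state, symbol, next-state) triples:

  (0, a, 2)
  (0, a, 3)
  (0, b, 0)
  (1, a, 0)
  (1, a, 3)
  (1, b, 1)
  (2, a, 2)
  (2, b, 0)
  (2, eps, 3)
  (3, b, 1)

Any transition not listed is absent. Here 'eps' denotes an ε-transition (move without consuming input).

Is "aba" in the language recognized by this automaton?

Start in {0}.
Read 'a': 0→{2, 3}; now {2, 3}.
Read 'b': 2→{0}, 3→{1}; now {0, 1}.
Read 'a': 0→{2, 3}, 1→{0, 3}; now {0, 2, 3}.
The final set {0, 2, 3} contains the accepting state 3.

Yes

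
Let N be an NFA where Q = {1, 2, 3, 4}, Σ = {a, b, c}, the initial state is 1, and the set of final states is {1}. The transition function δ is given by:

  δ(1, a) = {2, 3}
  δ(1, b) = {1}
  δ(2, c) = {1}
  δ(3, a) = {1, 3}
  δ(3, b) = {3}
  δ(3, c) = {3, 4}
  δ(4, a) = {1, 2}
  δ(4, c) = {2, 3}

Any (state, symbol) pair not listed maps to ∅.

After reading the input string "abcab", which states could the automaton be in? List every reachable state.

{1, 3}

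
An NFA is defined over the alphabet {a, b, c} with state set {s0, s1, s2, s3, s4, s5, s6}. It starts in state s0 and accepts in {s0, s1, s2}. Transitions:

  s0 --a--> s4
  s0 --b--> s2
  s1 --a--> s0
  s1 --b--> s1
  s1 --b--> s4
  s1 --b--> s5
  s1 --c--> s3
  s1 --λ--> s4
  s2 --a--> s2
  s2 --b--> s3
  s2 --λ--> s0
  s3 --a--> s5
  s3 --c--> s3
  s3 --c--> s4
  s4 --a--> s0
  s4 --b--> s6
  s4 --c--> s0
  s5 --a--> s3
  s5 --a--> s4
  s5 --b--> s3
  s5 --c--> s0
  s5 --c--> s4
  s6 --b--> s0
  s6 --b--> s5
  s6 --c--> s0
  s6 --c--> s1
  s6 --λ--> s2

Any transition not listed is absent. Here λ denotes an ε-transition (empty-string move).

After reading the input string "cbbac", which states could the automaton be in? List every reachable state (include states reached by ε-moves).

∅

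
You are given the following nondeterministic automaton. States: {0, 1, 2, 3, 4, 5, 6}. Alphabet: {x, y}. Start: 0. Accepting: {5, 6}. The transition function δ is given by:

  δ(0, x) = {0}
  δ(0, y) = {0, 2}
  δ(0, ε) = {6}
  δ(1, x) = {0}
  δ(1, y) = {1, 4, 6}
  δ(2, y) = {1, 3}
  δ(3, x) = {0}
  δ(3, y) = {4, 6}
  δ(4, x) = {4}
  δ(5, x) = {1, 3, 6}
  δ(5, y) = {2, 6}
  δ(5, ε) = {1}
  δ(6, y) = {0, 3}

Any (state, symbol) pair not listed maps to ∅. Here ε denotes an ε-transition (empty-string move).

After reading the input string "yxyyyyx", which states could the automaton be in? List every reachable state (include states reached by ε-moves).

{0, 4, 6}

Start: ε-closure({0}) = {0, 6}.
Read 'y': 0→{0, 2}, 6→{0, 3}; union {0, 2, 3}; ε-closure = {0, 2, 3, 6}.
Read 'x': 0→{0}, 2→∅, 3→{0}, 6→∅; union {0}; ε-closure = {0, 6}.
Read 'y': 0→{0, 2}, 6→{0, 3}; union {0, 2, 3}; ε-closure = {0, 2, 3, 6}.
Read 'y': 0→{0, 2}, 2→{1, 3}, 3→{4, 6}, 6→{0, 3}; now {0, 1, 2, 3, 4, 6}.
Read 'y': 0→{0, 2}, 1→{1, 4, 6}, 2→{1, 3}, 3→{4, 6}, 4→∅, 6→{0, 3}; now {0, 1, 2, 3, 4, 6}.
Read 'y': 0→{0, 2}, 1→{1, 4, 6}, 2→{1, 3}, 3→{4, 6}, 4→∅, 6→{0, 3}; now {0, 1, 2, 3, 4, 6}.
Read 'x': 0→{0}, 1→{0}, 2→∅, 3→{0}, 4→{4}, 6→∅; union {0, 4}; ε-closure = {0, 4, 6}.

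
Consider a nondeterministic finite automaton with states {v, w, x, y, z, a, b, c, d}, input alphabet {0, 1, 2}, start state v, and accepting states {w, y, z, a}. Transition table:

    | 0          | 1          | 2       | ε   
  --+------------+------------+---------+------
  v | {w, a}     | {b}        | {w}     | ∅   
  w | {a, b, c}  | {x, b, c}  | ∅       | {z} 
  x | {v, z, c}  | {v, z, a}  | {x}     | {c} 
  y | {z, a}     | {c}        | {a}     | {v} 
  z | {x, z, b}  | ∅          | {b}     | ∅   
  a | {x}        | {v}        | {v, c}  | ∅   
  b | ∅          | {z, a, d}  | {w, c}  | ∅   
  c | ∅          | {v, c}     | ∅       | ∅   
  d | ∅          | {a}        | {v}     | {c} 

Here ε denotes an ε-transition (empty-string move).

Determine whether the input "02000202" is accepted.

Start in {v}.
Read '0': {v} → {w, z, a}.
Read '2': {w, z, a} → {v, b, c}.
Read '0': {v, b, c} → {w, z, a}.
Read '0': {w, z, a} → {x, z, a, b, c}.
Read '0': {x, z, a, b, c} → {v, x, z, b, c}.
Read '2': {v, x, z, b, c} → {w, x, z, b, c}.
Read '0': {w, x, z, b, c} → {v, x, z, a, b, c}.
Read '2': {v, x, z, a, b, c} → {v, w, x, z, b, c}.
The final set {v, w, x, z, b, c} contains the accepting states w, z.

Yes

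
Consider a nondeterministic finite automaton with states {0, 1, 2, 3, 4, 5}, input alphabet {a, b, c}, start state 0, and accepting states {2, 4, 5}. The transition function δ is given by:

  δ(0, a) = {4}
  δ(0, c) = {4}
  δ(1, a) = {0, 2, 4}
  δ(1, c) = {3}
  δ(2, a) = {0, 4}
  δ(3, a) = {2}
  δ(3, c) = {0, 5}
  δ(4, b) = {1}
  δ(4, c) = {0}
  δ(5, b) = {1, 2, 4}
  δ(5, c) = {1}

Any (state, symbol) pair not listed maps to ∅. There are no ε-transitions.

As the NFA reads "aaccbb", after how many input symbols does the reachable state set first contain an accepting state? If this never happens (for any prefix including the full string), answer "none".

1

Start in {0}.
Read 'a': {0} → {4}.
None of the earlier sets intersect F, but {4} does.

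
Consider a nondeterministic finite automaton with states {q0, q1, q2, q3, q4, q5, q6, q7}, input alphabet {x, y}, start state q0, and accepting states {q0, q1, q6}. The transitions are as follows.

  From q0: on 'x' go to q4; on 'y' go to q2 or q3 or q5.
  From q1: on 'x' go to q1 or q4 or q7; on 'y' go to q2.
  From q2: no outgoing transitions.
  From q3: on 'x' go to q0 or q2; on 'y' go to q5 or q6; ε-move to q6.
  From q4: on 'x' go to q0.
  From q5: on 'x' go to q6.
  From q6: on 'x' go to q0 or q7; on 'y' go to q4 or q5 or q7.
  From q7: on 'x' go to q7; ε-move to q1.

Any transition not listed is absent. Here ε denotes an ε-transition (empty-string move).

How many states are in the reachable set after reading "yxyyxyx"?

Start in {q0}.
Read 'y': q0→{q2, q3, q5}; union {q2, q3, q5}; ε-closure = {q2, q3, q5, q6}.
Read 'x': q2→∅, q3→{q0, q2}, q5→{q6}, q6→{q0, q7}; union {q0, q2, q6, q7}; ε-closure = {q0, q1, q2, q6, q7}.
Read 'y': q0→{q2, q3, q5}, q1→{q2}, q2→∅, q6→{q4, q5, q7}, q7→∅; union {q2, q3, q4, q5, q7}; ε-closure = {q1, q2, q3, q4, q5, q6, q7}.
Read 'y': q1→{q2}, q2→∅, q3→{q5, q6}, q4→∅, q5→∅, q6→{q4, q5, q7}, q7→∅; union {q2, q4, q5, q6, q7}; ε-closure = {q1, q2, q4, q5, q6, q7}.
Read 'x': q1→{q1, q4, q7}, q2→∅, q4→{q0}, q5→{q6}, q6→{q0, q7}, q7→{q7}; now {q0, q1, q4, q6, q7}.
Read 'y': q0→{q2, q3, q5}, q1→{q2}, q4→∅, q6→{q4, q5, q7}, q7→∅; union {q2, q3, q4, q5, q7}; ε-closure = {q1, q2, q3, q4, q5, q6, q7}.
Read 'x': q1→{q1, q4, q7}, q2→∅, q3→{q0, q2}, q4→{q0}, q5→{q6}, q6→{q0, q7}, q7→{q7}; now {q0, q1, q2, q4, q6, q7}.
That set has 6 states.

6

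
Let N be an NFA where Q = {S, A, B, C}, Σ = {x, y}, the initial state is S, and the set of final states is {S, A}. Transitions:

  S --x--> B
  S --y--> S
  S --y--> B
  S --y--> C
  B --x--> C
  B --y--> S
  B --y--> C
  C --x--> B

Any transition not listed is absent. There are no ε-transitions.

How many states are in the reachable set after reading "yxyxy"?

Start in {S}.
Read 'y': S→{S, B, C}; now {S, B, C}.
Read 'x': S→{B}, B→{C}, C→{B}; now {B, C}.
Read 'y': B→{S, C}, C→∅; now {S, C}.
Read 'x': S→{B}, C→{B}; now {B}.
Read 'y': B→{S, C}; now {S, C}.
That set has 2 states.

2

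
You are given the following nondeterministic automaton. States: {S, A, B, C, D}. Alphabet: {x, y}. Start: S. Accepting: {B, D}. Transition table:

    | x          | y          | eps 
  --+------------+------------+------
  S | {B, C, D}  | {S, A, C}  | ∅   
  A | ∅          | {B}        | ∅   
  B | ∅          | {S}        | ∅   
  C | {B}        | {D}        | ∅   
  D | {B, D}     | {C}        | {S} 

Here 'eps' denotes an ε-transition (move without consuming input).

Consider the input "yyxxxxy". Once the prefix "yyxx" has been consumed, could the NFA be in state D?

Start in {S}.
Read 'y': S→{S, A, C}; now {S, A, C}.
Read 'y': S→{S, A, C}, A→{B}, C→{D}; now {S, A, B, C, D}.
Read 'x': S→{B, C, D}, A→∅, B→∅, C→{B}, D→{B, D}; union {B, C, D}; ε-closure = {S, B, C, D}.
Read 'x': S→{B, C, D}, B→∅, C→{B}, D→{B, D}; union {B, C, D}; ε-closure = {S, B, C, D}.
State D is in {S, B, C, D}.

Yes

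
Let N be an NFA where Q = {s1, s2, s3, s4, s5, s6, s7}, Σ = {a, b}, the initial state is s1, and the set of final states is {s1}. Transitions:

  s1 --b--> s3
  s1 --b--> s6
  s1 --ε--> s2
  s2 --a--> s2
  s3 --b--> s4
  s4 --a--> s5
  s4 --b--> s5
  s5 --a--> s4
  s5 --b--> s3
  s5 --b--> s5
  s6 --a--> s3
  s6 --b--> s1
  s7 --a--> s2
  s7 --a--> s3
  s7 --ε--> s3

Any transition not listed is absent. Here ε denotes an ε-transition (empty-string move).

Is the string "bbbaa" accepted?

No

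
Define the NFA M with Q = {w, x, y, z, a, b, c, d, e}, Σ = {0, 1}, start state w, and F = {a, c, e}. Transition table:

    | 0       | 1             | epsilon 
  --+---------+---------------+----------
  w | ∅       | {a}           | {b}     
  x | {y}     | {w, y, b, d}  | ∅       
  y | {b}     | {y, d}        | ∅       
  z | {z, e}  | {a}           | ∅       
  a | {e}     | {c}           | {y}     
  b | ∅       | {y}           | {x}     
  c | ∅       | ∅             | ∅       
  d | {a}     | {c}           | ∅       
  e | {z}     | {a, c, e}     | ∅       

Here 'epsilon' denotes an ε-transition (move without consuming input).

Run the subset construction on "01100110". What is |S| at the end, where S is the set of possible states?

Start: ε-closure({w}) = {w, x, b}.
Read '0': w→∅, x→{y}, b→∅; now {y}.
Read '1': y→{y, d}; now {y, d}.
Read '1': y→{y, d}, d→{c}; now {y, c, d}.
Read '0': y→{b}, c→∅, d→{a}; union {a, b}; ε-closure = {x, y, a, b}.
Read '0': x→{y}, y→{b}, a→{e}, b→∅; union {y, b, e}; ε-closure = {x, y, b, e}.
Read '1': x→{w, y, b, d}, y→{y, d}, b→{y}, e→{a, c, e}; union {w, y, a, b, c, d, e}; ε-closure = {w, x, y, a, b, c, d, e}.
Read '1': w→{a}, x→{w, y, b, d}, y→{y, d}, a→{c}, b→{y}, c→∅, d→{c}, e→{a, c, e}; union {w, y, a, b, c, d, e}; ε-closure = {w, x, y, a, b, c, d, e}.
Read '0': w→∅, x→{y}, y→{b}, a→{e}, b→∅, c→∅, d→{a}, e→{z}; union {y, z, a, b, e}; ε-closure = {x, y, z, a, b, e}.
That set has 6 states.

6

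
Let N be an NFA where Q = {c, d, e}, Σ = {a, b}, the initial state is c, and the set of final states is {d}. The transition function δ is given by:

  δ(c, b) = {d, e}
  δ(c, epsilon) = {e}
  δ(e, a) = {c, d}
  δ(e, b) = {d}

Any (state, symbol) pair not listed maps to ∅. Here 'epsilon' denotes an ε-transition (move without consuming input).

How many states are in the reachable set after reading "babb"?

1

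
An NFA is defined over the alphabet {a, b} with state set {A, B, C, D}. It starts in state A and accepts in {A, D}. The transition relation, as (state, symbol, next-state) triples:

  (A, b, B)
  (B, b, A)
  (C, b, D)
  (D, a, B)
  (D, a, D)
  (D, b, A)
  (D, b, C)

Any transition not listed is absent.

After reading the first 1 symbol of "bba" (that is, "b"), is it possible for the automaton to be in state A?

No

Start in {A}.
Read 'b': A→{B}; now {B}.
State A is not in {B}.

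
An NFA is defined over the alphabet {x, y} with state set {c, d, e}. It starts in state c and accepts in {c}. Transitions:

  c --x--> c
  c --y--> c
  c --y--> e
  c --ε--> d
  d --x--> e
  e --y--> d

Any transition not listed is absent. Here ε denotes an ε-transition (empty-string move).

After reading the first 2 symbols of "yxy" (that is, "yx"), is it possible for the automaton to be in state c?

Yes

Start: ε-closure({c}) = {c, d}.
Read 'y': c→{c, e}, d→∅; union {c, e}; ε-closure = {c, d, e}.
Read 'x': c→{c}, d→{e}, e→∅; union {c, e}; ε-closure = {c, d, e}.
State c is in {c, d, e}.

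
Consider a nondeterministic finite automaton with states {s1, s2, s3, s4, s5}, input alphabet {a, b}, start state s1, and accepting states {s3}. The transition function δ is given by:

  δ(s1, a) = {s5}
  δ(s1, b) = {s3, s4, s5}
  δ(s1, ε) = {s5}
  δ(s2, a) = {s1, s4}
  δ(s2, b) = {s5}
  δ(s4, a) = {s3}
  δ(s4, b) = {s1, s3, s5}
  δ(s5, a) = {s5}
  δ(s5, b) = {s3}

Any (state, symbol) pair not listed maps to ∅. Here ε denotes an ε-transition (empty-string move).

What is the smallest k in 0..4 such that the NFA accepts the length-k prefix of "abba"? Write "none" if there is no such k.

Start: ε-closure({s1}) = {s1, s5}.
Read 'a': s1→{s5}, s5→{s5}; now {s5}.
Read 'b': s5→{s3}; now {s3}.
None of the earlier sets intersect F, but {s3} does.

2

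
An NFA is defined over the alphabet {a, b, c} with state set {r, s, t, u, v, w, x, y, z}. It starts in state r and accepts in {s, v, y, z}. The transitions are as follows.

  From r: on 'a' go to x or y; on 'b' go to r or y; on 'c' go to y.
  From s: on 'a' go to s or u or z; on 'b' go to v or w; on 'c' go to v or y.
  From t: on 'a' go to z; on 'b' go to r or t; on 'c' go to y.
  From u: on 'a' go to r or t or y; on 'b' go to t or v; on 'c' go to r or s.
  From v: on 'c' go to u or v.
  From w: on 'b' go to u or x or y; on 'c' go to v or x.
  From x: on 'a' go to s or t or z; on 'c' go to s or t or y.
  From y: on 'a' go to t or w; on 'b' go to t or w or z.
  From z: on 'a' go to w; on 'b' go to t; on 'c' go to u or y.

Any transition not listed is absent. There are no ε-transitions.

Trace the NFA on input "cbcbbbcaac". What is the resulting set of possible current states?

{r, s, t, u, v, x, y}

Start in {r}.
Read 'c': r→{y}; now {y}.
Read 'b': y→{t, w, z}; now {t, w, z}.
Read 'c': t→{y}, w→{v, x}, z→{u, y}; now {u, v, x, y}.
Read 'b': u→{t, v}, v→∅, x→∅, y→{t, w, z}; now {t, v, w, z}.
Read 'b': t→{r, t}, v→∅, w→{u, x, y}, z→{t}; now {r, t, u, x, y}.
Read 'b': r→{r, y}, t→{r, t}, u→{t, v}, x→∅, y→{t, w, z}; now {r, t, v, w, y, z}.
Read 'c': r→{y}, t→{y}, v→{u, v}, w→{v, x}, y→∅, z→{u, y}; now {u, v, x, y}.
Read 'a': u→{r, t, y}, v→∅, x→{s, t, z}, y→{t, w}; now {r, s, t, w, y, z}.
Read 'a': r→{x, y}, s→{s, u, z}, t→{z}, w→∅, y→{t, w}, z→{w}; now {s, t, u, w, x, y, z}.
Read 'c': s→{v, y}, t→{y}, u→{r, s}, w→{v, x}, x→{s, t, y}, y→∅, z→{u, y}; now {r, s, t, u, v, x, y}.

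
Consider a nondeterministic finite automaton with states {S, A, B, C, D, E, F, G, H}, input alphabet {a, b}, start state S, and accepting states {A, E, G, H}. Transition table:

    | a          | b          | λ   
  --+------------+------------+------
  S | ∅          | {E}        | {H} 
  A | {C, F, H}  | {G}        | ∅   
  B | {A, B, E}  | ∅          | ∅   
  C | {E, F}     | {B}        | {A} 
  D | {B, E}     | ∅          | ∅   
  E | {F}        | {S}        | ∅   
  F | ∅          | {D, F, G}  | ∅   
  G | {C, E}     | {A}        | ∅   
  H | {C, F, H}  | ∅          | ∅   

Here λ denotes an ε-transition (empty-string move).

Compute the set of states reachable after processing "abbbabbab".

Start: ε-closure({S}) = {S, H}.
Read 'a': S→∅, H→{C, F, H}; union {C, F, H}; ε-closure = {A, C, F, H}.
Read 'b': A→{G}, C→{B}, F→{D, F, G}, H→∅; now {B, D, F, G}.
Read 'b': B→∅, D→∅, F→{D, F, G}, G→{A}; now {A, D, F, G}.
Read 'b': A→{G}, D→∅, F→{D, F, G}, G→{A}; now {A, D, F, G}.
Read 'a': A→{C, F, H}, D→{B, E}, F→∅, G→{C, E}; union {B, C, E, F, H}; ε-closure = {A, B, C, E, F, H}.
Read 'b': A→{G}, B→∅, C→{B}, E→{S}, F→{D, F, G}, H→∅; union {S, B, D, F, G}; ε-closure = {S, B, D, F, G, H}.
Read 'b': S→{E}, B→∅, D→∅, F→{D, F, G}, G→{A}, H→∅; now {A, D, E, F, G}.
Read 'a': A→{C, F, H}, D→{B, E}, E→{F}, F→∅, G→{C, E}; union {B, C, E, F, H}; ε-closure = {A, B, C, E, F, H}.
Read 'b': A→{G}, B→∅, C→{B}, E→{S}, F→{D, F, G}, H→∅; union {S, B, D, F, G}; ε-closure = {S, B, D, F, G, H}.

{S, B, D, F, G, H}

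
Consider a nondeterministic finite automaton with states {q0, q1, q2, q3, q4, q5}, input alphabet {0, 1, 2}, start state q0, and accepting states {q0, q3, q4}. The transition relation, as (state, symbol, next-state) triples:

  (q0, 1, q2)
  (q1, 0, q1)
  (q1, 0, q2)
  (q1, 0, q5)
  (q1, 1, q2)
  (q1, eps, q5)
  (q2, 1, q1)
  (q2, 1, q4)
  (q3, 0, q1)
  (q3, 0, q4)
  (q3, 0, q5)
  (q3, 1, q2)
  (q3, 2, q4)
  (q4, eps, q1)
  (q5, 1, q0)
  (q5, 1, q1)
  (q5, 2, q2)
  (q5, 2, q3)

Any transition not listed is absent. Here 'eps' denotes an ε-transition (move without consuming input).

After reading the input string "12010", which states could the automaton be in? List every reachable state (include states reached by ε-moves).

Start in {q0}.
Read '1': q0→{q2}; now {q2}.
Read '2': q2→∅; now ∅.
The set is empty and remains empty for the remaining 3 symbols.

∅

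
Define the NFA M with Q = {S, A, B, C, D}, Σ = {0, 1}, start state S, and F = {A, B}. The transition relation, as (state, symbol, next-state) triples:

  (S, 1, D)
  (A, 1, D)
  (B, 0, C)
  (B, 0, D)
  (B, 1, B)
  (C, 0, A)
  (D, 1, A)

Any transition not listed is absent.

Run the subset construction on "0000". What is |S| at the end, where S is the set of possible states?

0

Start in {S}.
Read '0': {S} → ∅.
The set is empty and remains empty for the remaining 3 symbols.
That set has 0 states.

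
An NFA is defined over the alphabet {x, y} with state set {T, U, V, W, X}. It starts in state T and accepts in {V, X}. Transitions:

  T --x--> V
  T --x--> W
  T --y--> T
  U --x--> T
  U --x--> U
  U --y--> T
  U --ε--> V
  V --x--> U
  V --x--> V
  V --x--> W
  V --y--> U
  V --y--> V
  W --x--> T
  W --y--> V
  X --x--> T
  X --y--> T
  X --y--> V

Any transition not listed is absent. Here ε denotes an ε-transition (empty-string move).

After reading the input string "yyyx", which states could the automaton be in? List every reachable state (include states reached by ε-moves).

{V, W}

Start in {T}.
Read 'y': T→{T}; now {T}.
Read 'y': T→{T}; now {T}.
Read 'y': T→{T}; now {T}.
Read 'x': T→{V, W}; now {V, W}.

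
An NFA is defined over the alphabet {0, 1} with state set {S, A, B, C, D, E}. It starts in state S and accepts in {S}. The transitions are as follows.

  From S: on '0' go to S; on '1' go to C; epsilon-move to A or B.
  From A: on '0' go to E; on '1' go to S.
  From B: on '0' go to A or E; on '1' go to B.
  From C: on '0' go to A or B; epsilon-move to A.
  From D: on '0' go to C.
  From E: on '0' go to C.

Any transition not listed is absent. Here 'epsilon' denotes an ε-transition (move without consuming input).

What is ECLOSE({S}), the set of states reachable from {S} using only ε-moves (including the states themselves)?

Begin with {S}.
ε-move S → A; add A.
ε-move S → B; add B.

{S, A, B}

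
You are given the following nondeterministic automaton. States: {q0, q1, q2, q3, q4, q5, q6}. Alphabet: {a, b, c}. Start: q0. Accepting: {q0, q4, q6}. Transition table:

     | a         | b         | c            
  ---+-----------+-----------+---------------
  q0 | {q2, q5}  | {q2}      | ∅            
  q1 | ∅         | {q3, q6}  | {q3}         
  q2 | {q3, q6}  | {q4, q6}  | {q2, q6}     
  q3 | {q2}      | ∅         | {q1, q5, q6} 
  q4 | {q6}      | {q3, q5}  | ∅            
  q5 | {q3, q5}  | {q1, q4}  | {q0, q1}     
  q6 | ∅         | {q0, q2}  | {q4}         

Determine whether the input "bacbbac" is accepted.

Yes

Start in {q0}.
Read 'b': {q0} → {q2}.
Read 'a': {q2} → {q3, q6}.
Read 'c': {q3, q6} → {q1, q4, q5, q6}.
Read 'b': {q1, q4, q5, q6} → {q0, q1, q2, q3, q4, q5, q6}.
Read 'b': {q0, q1, q2, q3, q4, q5, q6} → {q0, q1, q2, q3, q4, q5, q6}.
Read 'a': {q0, q1, q2, q3, q4, q5, q6} → {q2, q3, q5, q6}.
Read 'c': {q2, q3, q5, q6} → {q0, q1, q2, q4, q5, q6}.
The final set {q0, q1, q2, q4, q5, q6} contains the accepting states q0, q4, q6.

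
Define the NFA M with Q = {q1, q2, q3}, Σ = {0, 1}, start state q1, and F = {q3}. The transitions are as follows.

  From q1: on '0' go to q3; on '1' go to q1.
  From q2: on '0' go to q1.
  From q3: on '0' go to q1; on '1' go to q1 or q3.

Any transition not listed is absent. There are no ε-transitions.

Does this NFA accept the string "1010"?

Start in {q1}.
Read '1': q1→{q1}; now {q1}.
Read '0': q1→{q3}; now {q3}.
Read '1': q3→{q1, q3}; now {q1, q3}.
Read '0': q1→{q3}, q3→{q1}; now {q1, q3}.
The final set {q1, q3} contains the accepting state q3.

Yes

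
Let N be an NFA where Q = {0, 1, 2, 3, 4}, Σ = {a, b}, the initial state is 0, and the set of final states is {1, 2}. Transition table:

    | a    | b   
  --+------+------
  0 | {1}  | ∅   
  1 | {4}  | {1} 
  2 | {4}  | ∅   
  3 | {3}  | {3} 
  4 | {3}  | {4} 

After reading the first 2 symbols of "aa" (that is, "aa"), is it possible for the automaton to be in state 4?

Yes

Start in {0}.
Read 'a': 0→{1}; now {1}.
Read 'a': 1→{4}; now {4}.
State 4 is in {4}.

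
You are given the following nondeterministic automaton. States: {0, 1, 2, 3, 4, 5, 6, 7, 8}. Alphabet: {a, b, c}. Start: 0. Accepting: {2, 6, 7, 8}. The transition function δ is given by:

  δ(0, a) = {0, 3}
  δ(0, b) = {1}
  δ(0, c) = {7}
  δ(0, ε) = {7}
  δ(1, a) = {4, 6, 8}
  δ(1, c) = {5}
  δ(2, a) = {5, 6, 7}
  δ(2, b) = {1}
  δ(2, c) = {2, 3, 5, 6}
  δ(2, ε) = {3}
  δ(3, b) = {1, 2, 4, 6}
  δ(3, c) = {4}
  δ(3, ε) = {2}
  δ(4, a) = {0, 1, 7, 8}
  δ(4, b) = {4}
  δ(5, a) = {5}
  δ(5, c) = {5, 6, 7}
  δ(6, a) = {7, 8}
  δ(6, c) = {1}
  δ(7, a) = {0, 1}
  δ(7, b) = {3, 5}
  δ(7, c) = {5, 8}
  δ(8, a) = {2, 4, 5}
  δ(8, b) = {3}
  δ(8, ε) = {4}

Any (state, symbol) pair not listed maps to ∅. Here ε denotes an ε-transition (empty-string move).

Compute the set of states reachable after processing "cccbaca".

{0, 1, 2, 3, 4, 5, 6, 7, 8}

Start: ε-closure({0}) = {0, 7}.
Read 'c': 0→{7}, 7→{5, 8}; union {5, 7, 8}; ε-closure = {4, 5, 7, 8}.
Read 'c': 4→∅, 5→{5, 6, 7}, 7→{5, 8}, 8→∅; union {5, 6, 7, 8}; ε-closure = {4, 5, 6, 7, 8}.
Read 'c': 4→∅, 5→{5, 6, 7}, 6→{1}, 7→{5, 8}, 8→∅; union {1, 5, 6, 7, 8}; ε-closure = {1, 4, 5, 6, 7, 8}.
Read 'b': 1→∅, 4→{4}, 5→∅, 6→∅, 7→{3, 5}, 8→{3}; union {3, 4, 5}; ε-closure = {2, 3, 4, 5}.
Read 'a': 2→{5, 6, 7}, 3→∅, 4→{0, 1, 7, 8}, 5→{5}; union {0, 1, 5, 6, 7, 8}; ε-closure = {0, 1, 4, 5, 6, 7, 8}.
Read 'c': 0→{7}, 1→{5}, 4→∅, 5→{5, 6, 7}, 6→{1}, 7→{5, 8}, 8→∅; union {1, 5, 6, 7, 8}; ε-closure = {1, 4, 5, 6, 7, 8}.
Read 'a': 1→{4, 6, 8}, 4→{0, 1, 7, 8}, 5→{5}, 6→{7, 8}, 7→{0, 1}, 8→{2, 4, 5}; union {0, 1, 2, 4, 5, 6, 7, 8}; ε-closure = {0, 1, 2, 3, 4, 5, 6, 7, 8}.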